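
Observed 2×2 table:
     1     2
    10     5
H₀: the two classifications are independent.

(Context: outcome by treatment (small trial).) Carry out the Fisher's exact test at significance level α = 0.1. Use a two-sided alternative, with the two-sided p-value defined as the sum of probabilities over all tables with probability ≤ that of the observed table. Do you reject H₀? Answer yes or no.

reject H₀: no

Margins: r₁=3, r₂=15, c₁=11, c₂=7, n=18
p_obs = C(3,1)·C(15,10)/C(18,11); sum pmf over tables with pmf ≤ p_obs
p-value (two-sided) = 0.52819
At α=0.1: p ≥ α → fail to reject H₀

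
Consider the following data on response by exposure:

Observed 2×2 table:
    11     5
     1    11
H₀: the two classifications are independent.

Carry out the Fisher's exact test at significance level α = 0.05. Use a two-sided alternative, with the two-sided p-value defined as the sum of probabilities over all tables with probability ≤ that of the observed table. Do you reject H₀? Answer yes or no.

reject H₀: yes

Margins: r₁=16, r₂=12, c₁=12, c₂=16, n=28
p_obs = C(16,11)·C(12,1)/C(28,12); sum pmf over tables with pmf ≤ p_obs
p-value (two-sided) = 0.00205
At α=0.05: p < α → reject H₀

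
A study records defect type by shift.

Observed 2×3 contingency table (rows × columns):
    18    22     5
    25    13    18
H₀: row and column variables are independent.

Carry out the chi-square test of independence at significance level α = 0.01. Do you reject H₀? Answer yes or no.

Row totals [45, 56], col totals [43, 35, 23], n=101
χ² = (18−19.16)²/19.16 + (22−15.59)²/15.59 + (5−10.25)²/10.25 + (25−23.84)²/23.84 + (13−19.41)²/19.41 + (18−12.75)²/12.75 = 9.7189
df = 2
p-value (upper-tail) = 0.00775
At α=0.01: p < α → reject H₀

reject H₀: yes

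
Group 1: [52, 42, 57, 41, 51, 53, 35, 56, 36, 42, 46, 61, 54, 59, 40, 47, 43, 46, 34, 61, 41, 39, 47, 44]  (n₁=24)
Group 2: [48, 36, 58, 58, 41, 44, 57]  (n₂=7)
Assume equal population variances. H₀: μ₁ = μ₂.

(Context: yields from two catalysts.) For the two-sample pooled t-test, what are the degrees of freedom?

degrees of freedom = 29

df = n₁ + n₂ − 2 = 24 + 7 − 2 = 29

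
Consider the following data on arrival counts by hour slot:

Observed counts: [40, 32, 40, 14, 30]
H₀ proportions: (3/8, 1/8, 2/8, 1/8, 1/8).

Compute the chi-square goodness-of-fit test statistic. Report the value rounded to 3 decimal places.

test statistic = 21.094

n = 156; E_i = n·p_i = [58.50, 19.50, 39.00, 19.50, 19.50]
χ² = (40−58.50)²/58.50 + (32−19.50)²/19.50 + (40−39.00)²/39.00 + (14−19.50)²/19.50 + (30−19.50)²/19.50 = 21.0940
df = 4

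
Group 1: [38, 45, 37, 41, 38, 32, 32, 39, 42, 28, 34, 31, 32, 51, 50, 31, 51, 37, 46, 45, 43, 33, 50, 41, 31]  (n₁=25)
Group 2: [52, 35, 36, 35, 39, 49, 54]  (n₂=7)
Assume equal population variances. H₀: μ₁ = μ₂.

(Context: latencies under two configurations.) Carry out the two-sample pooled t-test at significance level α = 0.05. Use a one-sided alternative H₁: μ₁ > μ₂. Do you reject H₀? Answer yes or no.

x̄₁=39.120, s₁=7.114, n₁=25
x̄₂=42.857, s₂=8.474, n₂=7
s_p² = [24·7.114² + 6·8.474²]/30 = 54.8499
SE = √(s_p²·(1/25+1/7)) = 3.1670
t = (39.120−42.857)/3.1670 = -1.1800
df = 30
p-value (one-sided, H₁ greater) = 0.87637
At α=0.05: p ≥ α → fail to reject H₀

reject H₀: no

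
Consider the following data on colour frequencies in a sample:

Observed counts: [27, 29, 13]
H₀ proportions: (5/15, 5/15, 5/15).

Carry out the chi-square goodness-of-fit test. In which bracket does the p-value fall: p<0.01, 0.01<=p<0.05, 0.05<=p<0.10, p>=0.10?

p-value bracket: 0.01<=p<0.05

n = 69; E_i = n·p_i = [23.00, 23.00, 23.00]
χ² = (27−23.00)²/23.00 + (29−23.00)²/23.00 + (13−23.00)²/23.00 = 6.6087
df = 2
p-value (upper-tail) = 0.03672
→ bracket: 0.01<=p<0.05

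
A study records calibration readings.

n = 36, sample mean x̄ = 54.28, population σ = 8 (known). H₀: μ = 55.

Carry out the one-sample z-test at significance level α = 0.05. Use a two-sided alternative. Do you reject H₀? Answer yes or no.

SE = σ/√n = 8/√36 = 1.3333
z = (x̄−μ₀)/SE = (54.28−55)/1.3333 = -0.5400
p-value (two-sided) = 0.58920
At α=0.05: p ≥ α → fail to reject H₀

reject H₀: no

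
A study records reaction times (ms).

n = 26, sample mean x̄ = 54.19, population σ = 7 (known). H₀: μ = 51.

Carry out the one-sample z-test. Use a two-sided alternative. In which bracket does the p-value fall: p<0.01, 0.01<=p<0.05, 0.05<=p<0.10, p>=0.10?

p-value bracket: 0.01<=p<0.05

SE = σ/√n = 7/√26 = 1.3728
z = (x̄−μ₀)/SE = (54.19−51)/1.3728 = 2.3237
p-value (two-sided) = 0.02014
→ bracket: 0.01<=p<0.05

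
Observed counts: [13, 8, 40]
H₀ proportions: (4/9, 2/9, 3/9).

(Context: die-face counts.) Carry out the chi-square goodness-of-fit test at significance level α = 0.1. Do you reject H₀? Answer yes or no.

n = 61; E_i = n·p_i = [27.11, 13.56, 20.33]
χ² = (13−27.11)²/27.11 + (8−13.56)²/13.56 + (40−20.33)²/20.33 = 28.6434
df = 2
p-value (upper-tail) = 0.00000
At α=0.1: p < α → reject H₀

reject H₀: yes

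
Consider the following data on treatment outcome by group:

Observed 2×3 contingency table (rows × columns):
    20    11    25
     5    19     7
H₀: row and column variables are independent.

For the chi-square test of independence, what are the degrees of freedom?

degrees of freedom = 2

df = (r−1)(c−1) = (2−1)·(3−1) = 2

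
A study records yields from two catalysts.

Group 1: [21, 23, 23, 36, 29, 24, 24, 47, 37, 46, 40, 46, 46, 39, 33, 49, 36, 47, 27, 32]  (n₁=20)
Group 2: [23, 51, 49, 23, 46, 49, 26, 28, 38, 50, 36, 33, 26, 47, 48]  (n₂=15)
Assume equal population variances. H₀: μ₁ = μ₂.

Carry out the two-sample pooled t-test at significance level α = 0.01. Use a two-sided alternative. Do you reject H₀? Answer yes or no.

reject H₀: no

x̄₁=35.250, s₁=9.547, n₁=20
x̄₂=38.200, s₂=10.910, n₂=15
s_p² = [19·9.547² + 14·10.910²]/33 = 102.9742
SE = √(s_p²·(1/20+1/15)) = 3.4661
t = (35.250−38.200)/3.4661 = -0.8511
df = 33
p-value (two-sided) = 0.40084
At α=0.01: p ≥ α → fail to reject H₀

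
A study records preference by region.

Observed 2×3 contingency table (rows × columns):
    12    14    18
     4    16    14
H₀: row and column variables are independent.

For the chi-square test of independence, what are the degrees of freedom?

df = (r−1)(c−1) = (2−1)·(3−1) = 2

degrees of freedom = 2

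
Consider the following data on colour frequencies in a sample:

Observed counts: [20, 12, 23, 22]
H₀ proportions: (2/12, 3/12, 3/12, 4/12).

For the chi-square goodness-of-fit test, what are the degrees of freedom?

df = k − 1 = 4 − 1 = 3

degrees of freedom = 3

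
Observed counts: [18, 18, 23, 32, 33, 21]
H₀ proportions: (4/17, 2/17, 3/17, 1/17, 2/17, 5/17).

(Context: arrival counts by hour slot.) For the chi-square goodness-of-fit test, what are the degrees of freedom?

df = k − 1 = 6 − 1 = 5

degrees of freedom = 5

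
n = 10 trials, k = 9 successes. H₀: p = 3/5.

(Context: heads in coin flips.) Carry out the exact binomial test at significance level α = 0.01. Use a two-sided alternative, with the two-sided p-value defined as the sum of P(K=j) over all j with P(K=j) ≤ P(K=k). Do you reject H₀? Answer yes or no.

Exact binomial: n=10, k=9, p₀=3/5=0.6000
P(X=j) = C(n,j)·p₀^j·(1−p₀)^(n−j); p = Σ P(X=j) over j with P(X=j) ≤ P(X=9)
p-value (two-sided) = 0.05865
At α=0.01: p ≥ α → fail to reject H₀

reject H₀: no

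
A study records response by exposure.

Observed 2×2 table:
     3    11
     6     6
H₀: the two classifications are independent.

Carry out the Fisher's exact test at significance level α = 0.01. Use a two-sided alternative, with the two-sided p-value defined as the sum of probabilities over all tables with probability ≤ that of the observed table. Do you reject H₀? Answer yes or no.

reject H₀: no

Margins: r₁=14, r₂=12, c₁=9, c₂=17, n=26
p_obs = C(14,3)·C(12,6)/C(26,9); sum pmf over tables with pmf ≤ p_obs
p-value (two-sided) = 0.21767
At α=0.01: p ≥ α → fail to reject H₀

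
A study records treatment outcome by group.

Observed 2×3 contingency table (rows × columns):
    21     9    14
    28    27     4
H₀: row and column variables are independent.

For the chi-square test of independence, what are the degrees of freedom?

degrees of freedom = 2

df = (r−1)(c−1) = (2−1)·(3−1) = 2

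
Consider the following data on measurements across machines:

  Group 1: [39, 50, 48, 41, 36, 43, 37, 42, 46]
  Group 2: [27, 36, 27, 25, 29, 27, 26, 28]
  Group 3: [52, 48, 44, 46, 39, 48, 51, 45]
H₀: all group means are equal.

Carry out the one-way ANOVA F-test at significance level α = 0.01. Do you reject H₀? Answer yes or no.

Group means [42.44, 28.12, 46.62], grand mean 39.200
SSB = Σnᵢ(x̄ᵢ−x̄)² = 1517.028; SSW = ΣΣ(x−x̄ᵢ)² = 386.972
MSB = 1517.028/2 = 758.5139; MSW = 386.972/22 = 17.5896
F = MSB/MSW = 43.1227
df = (2, 22)
p-value (upper-tail) = 0.00000
At α=0.01: p < α → reject H₀

reject H₀: yes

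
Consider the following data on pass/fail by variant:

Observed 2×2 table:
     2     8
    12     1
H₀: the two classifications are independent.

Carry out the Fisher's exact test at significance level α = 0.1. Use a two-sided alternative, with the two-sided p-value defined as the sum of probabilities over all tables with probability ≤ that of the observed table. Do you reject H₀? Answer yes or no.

reject H₀: yes

Margins: r₁=10, r₂=13, c₁=14, c₂=9, n=23
p_obs = C(10,2)·C(13,12)/C(23,14); sum pmf over tables with pmf ≤ p_obs
p-value (two-sided) = 0.00073
At α=0.1: p < α → reject H₀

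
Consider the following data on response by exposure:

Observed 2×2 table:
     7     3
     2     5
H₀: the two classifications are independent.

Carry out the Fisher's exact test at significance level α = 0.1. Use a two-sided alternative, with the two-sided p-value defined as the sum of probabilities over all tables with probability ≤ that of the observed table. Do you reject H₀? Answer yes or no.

reject H₀: no

Margins: r₁=10, r₂=7, c₁=9, c₂=8, n=17
p_obs = C(10,7)·C(7,2)/C(17,9); sum pmf over tables with pmf ≤ p_obs
p-value (two-sided) = 0.15343
At α=0.1: p ≥ α → fail to reject H₀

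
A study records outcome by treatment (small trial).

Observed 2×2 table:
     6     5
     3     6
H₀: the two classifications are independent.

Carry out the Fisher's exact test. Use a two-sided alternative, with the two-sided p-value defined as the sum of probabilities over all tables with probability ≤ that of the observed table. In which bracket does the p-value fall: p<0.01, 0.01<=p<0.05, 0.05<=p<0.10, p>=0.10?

p-value bracket: p>=0.10

Margins: r₁=11, r₂=9, c₁=9, c₂=11, n=20
p_obs = C(11,6)·C(9,3)/C(20,9); sum pmf over tables with pmf ≤ p_obs
p-value (two-sided) = 0.40586
→ bracket: p>=0.10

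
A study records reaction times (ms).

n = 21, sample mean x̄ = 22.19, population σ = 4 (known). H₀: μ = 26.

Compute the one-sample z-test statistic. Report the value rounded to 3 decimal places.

test statistic = -4.365

SE = σ/√n = 4/√21 = 0.8729
z = (x̄−μ₀)/SE = (22.19−26)/0.8729 = -4.3649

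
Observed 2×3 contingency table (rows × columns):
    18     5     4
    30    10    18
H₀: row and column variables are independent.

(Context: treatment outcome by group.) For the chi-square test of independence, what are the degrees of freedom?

df = (r−1)(c−1) = (2−1)·(3−1) = 2

degrees of freedom = 2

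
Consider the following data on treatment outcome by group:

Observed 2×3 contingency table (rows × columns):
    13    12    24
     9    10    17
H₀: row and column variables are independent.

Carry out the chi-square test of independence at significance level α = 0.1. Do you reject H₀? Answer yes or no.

reject H₀: no

Row totals [49, 36], col totals [22, 22, 41], n=85
χ² = (13−12.68)²/12.68 + (12−12.68)²/12.68 + (24−23.64)²/23.64 + (9−9.32)²/9.32 + (10−9.32)²/9.32 + (17−17.36)²/17.36 = 0.1188
df = 2
p-value (upper-tail) = 0.94235
At α=0.1: p ≥ α → fail to reject H₀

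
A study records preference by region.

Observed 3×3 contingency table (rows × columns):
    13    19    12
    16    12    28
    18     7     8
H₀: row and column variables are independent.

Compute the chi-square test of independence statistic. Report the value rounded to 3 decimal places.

Row totals [44, 56, 33], col totals [47, 38, 48], n=133
χ² = (13−15.55)²/15.55 + (19−12.57)²/12.57 + (12−15.88)²/15.88 + (16−19.79)²/19.79 + (12−16.00)²/16.00 + (28−20.21)²/20.21 + (18−11.66)²/11.66 + (7−9.43)²/9.43 + (8−11.91)²/11.91 = 14.7350
df = 4

test statistic = 14.735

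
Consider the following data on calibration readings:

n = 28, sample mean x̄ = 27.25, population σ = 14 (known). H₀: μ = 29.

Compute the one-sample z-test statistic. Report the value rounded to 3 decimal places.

test statistic = -0.661

SE = σ/√n = 14/√28 = 2.6458
z = (x̄−μ₀)/SE = (27.25−29)/2.6458 = -0.6614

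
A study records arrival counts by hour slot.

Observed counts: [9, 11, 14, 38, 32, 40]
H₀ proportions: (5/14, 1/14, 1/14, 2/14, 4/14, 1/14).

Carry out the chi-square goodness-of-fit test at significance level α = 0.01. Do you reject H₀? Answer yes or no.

reject H₀: yes

n = 144; E_i = n·p_i = [51.43, 10.29, 10.29, 20.57, 41.14, 10.29]
χ² = (9−51.43)²/51.43 + (11−10.29)²/10.29 + (14−10.29)²/10.29 + (38−20.57)²/20.57 + (32−41.14)²/41.14 + (40−10.29)²/10.29 = 139.0333
df = 5
p-value (upper-tail) = 0.00000
At α=0.01: p < α → reject H₀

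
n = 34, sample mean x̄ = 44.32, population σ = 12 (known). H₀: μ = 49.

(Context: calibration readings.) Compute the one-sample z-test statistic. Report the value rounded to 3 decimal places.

test statistic = -2.274

SE = σ/√n = 12/√34 = 2.0580
z = (x̄−μ₀)/SE = (44.32−49)/2.0580 = -2.2741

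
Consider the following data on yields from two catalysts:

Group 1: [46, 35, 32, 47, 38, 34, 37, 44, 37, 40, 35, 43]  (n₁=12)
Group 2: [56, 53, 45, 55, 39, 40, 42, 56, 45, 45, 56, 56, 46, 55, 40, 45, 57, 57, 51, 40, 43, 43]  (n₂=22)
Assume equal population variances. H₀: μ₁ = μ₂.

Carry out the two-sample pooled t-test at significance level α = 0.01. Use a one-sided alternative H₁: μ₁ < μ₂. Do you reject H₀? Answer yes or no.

x̄₁=39.000, s₁=4.954, n₁=12
x̄₂=48.409, s₂=6.709, n₂=22
s_p² = [11·4.954² + 21·6.709²]/32 = 37.9787
SE = √(s_p²·(1/12+1/22)) = 2.2116
t = (39.000−48.409)/2.2116 = -4.2544
df = 32
p-value (one-sided, H₁ less) = 0.00009
At α=0.01: p < α → reject H₀

reject H₀: yes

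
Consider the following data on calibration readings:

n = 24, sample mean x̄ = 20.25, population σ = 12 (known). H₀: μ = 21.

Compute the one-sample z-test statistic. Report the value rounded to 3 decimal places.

SE = σ/√n = 12/√24 = 2.4495
z = (x̄−μ₀)/SE = (20.25−21)/2.4495 = -0.3062

test statistic = -0.306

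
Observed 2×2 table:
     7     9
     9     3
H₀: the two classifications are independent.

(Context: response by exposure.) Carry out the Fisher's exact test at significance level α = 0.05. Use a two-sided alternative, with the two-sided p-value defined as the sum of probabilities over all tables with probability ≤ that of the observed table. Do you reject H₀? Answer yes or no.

Margins: r₁=16, r₂=12, c₁=16, c₂=12, n=28
p_obs = C(16,7)·C(12,9)/C(28,16); sum pmf over tables with pmf ≤ p_obs
p-value (two-sided) = 0.13582
At α=0.05: p ≥ α → fail to reject H₀

reject H₀: no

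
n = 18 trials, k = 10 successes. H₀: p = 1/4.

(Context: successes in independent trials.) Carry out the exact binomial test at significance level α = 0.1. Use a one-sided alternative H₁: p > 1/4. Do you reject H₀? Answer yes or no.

Exact binomial: n=18, k=10, p₀=1/4=0.2500
P(X≥10) from Σ C(n,i)·p₀^i·(1−p₀)^(n−i)
p-value (one-sided, H₁ greater) = 0.00542
At α=0.1: p < α → reject H₀

reject H₀: yes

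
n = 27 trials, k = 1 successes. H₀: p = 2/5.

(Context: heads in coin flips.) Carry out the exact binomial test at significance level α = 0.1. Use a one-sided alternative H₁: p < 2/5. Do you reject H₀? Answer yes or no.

reject H₀: yes

Exact binomial: n=27, k=1, p₀=2/5=0.4000
P(X≤1) from Σ C(n,i)·p₀^i·(1−p₀)^(n−i)
p-value (one-sided, H₁ less) = 0.00002
At α=0.1: p < α → reject H₀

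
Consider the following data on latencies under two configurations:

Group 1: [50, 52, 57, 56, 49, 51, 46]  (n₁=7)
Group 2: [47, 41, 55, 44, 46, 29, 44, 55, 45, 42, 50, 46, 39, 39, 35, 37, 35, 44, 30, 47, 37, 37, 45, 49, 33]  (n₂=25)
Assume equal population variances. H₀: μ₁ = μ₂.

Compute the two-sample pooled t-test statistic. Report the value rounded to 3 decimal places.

x̄₁=51.571, s₁=3.867, n₁=7
x̄₂=42.040, s₂=6.919, n₂=25
s_p² = [6·3.867² + 24·6.919²]/30 = 41.2891
SE = √(s_p²·(1/7+1/25)) = 2.7477
t = (51.571−42.040)/2.7477 = 3.4688
df = 30

test statistic = 3.469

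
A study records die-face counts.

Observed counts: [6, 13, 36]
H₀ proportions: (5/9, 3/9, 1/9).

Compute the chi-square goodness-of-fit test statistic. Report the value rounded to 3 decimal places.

n = 55; E_i = n·p_i = [30.56, 18.33, 6.11]
χ² = (6−30.56)²/30.56 + (13−18.33)²/18.33 + (36−6.11)²/6.11 = 167.4691
df = 2

test statistic = 167.469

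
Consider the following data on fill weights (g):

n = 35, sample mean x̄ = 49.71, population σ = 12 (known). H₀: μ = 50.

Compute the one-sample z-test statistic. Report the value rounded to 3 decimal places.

SE = σ/√n = 12/√35 = 2.0284
z = (x̄−μ₀)/SE = (49.71−50)/2.0284 = -0.1430

test statistic = -0.143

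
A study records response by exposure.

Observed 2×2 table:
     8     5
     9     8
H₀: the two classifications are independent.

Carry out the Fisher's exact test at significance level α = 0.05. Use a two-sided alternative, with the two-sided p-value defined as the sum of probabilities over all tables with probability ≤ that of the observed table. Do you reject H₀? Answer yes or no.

reject H₀: no

Margins: r₁=13, r₂=17, c₁=17, c₂=13, n=30
p_obs = C(13,8)·C(17,9)/C(30,17); sum pmf over tables with pmf ≤ p_obs
p-value (two-sided) = 0.72134
At α=0.05: p ≥ α → fail to reject H₀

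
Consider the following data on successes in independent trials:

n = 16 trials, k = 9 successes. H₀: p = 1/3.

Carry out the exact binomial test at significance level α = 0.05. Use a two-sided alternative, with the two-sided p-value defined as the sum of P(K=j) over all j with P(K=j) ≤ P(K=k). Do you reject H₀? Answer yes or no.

Exact binomial: n=16, k=9, p₀=1/3=0.3333
P(X=j) = C(n,j)·p₀^j·(1−p₀)^(n−j); p = Σ P(X=j) over j with P(X=j) ≤ P(X=9)
p-value (two-sided) = 0.06366
At α=0.05: p ≥ α → fail to reject H₀

reject H₀: no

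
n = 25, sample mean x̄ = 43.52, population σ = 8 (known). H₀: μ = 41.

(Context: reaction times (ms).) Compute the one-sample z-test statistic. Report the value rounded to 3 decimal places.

SE = σ/√n = 8/√25 = 1.6000
z = (x̄−μ₀)/SE = (43.52−41)/1.6000 = 1.5750

test statistic = 1.575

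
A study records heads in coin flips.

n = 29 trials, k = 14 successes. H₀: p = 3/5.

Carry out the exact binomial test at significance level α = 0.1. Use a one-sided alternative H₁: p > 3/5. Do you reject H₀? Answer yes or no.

reject H₀: no

Exact binomial: n=29, k=14, p₀=3/5=0.6000
P(X≥14) from Σ C(n,i)·p₀^i·(1−p₀)^(n−i)
p-value (one-sided, H₁ greater) = 0.92905
At α=0.1: p ≥ α → fail to reject H₀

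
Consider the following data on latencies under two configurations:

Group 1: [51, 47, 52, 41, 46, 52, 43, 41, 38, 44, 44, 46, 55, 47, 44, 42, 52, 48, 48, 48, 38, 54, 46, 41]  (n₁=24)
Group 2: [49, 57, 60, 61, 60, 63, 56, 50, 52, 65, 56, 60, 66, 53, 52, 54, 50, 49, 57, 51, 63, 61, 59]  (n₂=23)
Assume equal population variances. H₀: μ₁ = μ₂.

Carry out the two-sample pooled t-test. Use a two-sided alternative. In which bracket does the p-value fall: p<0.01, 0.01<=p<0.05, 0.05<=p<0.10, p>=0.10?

x̄₁=46.167, s₁=4.806, n₁=24
x̄₂=56.696, s₂=5.295, n₂=23
s_p² = [23·4.806² + 22·5.295²]/45 = 25.5156
SE = √(s_p²·(1/24+1/23)) = 1.4739
t = (46.167−56.696)/1.4739 = -7.1434
df = 45
p-value (two-sided) = 0.00000
→ bracket: p<0.01

p-value bracket: p<0.01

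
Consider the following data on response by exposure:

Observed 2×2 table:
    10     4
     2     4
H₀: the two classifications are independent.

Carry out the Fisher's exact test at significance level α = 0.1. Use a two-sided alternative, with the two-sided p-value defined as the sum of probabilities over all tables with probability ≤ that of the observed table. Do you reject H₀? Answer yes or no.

Margins: r₁=14, r₂=6, c₁=12, c₂=8, n=20
p_obs = C(14,10)·C(6,2)/C(20,12); sum pmf over tables with pmf ≤ p_obs
p-value (two-sided) = 0.16109
At α=0.1: p ≥ α → fail to reject H₀

reject H₀: no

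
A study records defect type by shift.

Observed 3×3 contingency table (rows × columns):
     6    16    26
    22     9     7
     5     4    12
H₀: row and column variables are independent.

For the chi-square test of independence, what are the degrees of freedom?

degrees of freedom = 4

df = (r−1)(c−1) = (3−1)·(3−1) = 4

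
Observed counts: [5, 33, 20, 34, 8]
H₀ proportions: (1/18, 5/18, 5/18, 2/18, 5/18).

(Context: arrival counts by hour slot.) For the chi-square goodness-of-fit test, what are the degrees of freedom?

degrees of freedom = 4

df = k − 1 = 5 − 1 = 4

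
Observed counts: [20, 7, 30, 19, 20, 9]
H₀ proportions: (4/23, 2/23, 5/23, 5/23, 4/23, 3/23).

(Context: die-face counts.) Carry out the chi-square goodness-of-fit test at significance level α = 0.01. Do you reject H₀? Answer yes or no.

n = 105; E_i = n·p_i = [18.26, 9.13, 22.83, 22.83, 18.26, 13.70]
χ² = (20−18.26)²/18.26 + (7−9.13)²/9.13 + (30−22.83)²/22.83 + (19−22.83)²/22.83 + (20−18.26)²/18.26 + (9−13.70)²/13.70 = 5.3343
df = 5
p-value (upper-tail) = 0.37646
At α=0.01: p ≥ α → fail to reject H₀

reject H₀: no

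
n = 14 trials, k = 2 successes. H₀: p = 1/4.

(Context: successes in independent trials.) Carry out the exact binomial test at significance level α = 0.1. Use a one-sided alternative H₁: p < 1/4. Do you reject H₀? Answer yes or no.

reject H₀: no

Exact binomial: n=14, k=2, p₀=1/4=0.2500
P(X≤2) from Σ C(n,i)·p₀^i·(1−p₀)^(n−i)
p-value (one-sided, H₁ less) = 0.28113
At α=0.1: p ≥ α → fail to reject H₀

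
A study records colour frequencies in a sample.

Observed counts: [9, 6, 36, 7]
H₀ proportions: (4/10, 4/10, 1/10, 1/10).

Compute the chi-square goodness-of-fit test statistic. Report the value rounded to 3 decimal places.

n = 58; E_i = n·p_i = [23.20, 23.20, 5.80, 5.80]
χ² = (9−23.20)²/23.20 + (6−23.20)²/23.20 + (36−5.80)²/5.80 + (7−5.80)²/5.80 = 178.9397
df = 3

test statistic = 178.940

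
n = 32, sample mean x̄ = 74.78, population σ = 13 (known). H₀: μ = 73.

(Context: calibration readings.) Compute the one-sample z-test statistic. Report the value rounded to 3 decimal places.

SE = σ/√n = 13/√32 = 2.2981
z = (x̄−μ₀)/SE = (74.78−73)/2.2981 = 0.7746

test statistic = 0.775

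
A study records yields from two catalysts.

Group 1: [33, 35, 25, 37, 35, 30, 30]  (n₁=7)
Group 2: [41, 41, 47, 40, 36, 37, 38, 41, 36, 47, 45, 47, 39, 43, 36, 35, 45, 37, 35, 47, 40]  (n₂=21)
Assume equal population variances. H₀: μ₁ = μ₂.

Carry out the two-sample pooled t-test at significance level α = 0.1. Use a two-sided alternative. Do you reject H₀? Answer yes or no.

x̄₁=32.143, s₁=4.100, n₁=7
x̄₂=40.619, s₂=4.307, n₂=21
s_p² = [6·4.100² + 20·4.307²]/26 = 18.1465
SE = √(s_p²·(1/7+1/21)) = 1.8592
t = (32.143−40.619)/1.8592 = -4.5591
df = 26
p-value (two-sided) = 0.00011
At α=0.1: p < α → reject H₀

reject H₀: yes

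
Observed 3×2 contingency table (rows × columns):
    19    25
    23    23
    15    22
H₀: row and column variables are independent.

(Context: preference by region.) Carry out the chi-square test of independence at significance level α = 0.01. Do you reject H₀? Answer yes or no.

Row totals [44, 46, 37], col totals [57, 70], n=127
χ² = (19−19.75)²/19.75 + (25−24.25)²/24.25 + (23−20.65)²/20.65 + (23−25.35)²/25.35 + (15−16.61)²/16.61 + (22−20.39)²/20.39 = 0.8204
df = 2
p-value (upper-tail) = 0.66352
At α=0.01: p ≥ α → fail to reject H₀

reject H₀: no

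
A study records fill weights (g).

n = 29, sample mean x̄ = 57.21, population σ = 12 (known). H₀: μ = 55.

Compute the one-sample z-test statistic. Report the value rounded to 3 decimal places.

test statistic = 0.992

SE = σ/√n = 12/√29 = 2.2283
z = (x̄−μ₀)/SE = (57.21−55)/2.2283 = 0.9918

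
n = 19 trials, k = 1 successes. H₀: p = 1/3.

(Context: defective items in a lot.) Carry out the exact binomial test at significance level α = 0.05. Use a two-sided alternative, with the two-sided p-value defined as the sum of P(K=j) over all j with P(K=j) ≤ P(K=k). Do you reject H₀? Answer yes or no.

reject H₀: yes

Exact binomial: n=19, k=1, p₀=1/3=0.3333
P(X=j) = C(n,j)·p₀^j·(1−p₀)^(n−j); p = Σ P(X=j) over j with P(X=j) ≤ P(X=1)
p-value (two-sided) = 0.00661
At α=0.05: p < α → reject H₀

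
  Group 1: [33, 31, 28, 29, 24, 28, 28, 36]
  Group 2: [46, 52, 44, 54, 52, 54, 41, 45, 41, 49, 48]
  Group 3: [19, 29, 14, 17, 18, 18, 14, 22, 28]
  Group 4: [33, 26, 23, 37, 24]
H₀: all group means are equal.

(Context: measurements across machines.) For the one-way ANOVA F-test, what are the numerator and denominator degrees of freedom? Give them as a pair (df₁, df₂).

degrees of freedom = [3, 29]

k = 4 groups, N = 33 total
df = (k−1, N−k) = (4−1, 33−4) = (3, 29)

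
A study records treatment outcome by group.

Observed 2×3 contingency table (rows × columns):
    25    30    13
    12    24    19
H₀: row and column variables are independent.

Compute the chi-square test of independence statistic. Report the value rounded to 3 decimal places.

Row totals [68, 55], col totals [37, 54, 32], n=123
χ² = (25−20.46)²/20.46 + (30−29.85)²/29.85 + (13−17.69)²/17.69 + (12−16.54)²/16.54 + (24−24.15)²/24.15 + (19−14.31)²/14.31 = 5.0416
df = 2

test statistic = 5.042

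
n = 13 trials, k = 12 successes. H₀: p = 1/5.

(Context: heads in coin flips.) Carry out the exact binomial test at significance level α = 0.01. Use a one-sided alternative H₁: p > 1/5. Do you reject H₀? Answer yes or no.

reject H₀: yes

Exact binomial: n=13, k=12, p₀=1/5=0.2000
P(X≥12) from Σ C(n,i)·p₀^i·(1−p₀)^(n−i)
p-value (one-sided, H₁ greater) = 0.00000
At α=0.01: p < α → reject H₀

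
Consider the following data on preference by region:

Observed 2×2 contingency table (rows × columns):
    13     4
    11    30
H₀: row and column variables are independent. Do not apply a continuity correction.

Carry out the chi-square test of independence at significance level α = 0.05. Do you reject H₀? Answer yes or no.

reject H₀: yes

Row totals [17, 41], col totals [24, 34], n=58
χ² = (13−7.03)²/7.03 + (4−9.97)²/9.97 + (11−16.97)²/16.97 + (30−24.03)²/24.03 = 12.2084
df = 1
p-value (upper-tail) = 0.00048
At α=0.05: p < α → reject H₀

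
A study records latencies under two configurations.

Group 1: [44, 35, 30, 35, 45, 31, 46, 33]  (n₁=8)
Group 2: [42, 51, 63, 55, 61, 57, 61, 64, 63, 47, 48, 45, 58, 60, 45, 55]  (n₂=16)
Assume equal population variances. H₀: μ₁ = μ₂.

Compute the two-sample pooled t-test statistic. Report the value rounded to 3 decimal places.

test statistic = -5.610

x̄₁=37.375, s₁=6.567, n₁=8
x̄₂=54.688, s₂=7.373, n₂=16
s_p² = [7·6.567² + 15·7.373²]/22 = 50.7869
SE = √(s_p²·(1/8+1/16)) = 3.0859
t = (37.375−54.688)/3.0859 = -5.6103
df = 22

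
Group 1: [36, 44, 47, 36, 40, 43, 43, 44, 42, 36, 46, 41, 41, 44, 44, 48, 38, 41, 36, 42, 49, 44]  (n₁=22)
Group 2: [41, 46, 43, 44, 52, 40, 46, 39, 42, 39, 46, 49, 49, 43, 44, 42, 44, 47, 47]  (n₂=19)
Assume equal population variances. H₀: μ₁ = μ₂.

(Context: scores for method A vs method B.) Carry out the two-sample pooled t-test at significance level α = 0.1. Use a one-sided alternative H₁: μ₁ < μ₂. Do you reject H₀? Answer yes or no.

x̄₁=42.045, s₁=3.873, n₁=22
x̄₂=44.368, s₂=3.547, n₂=19
s_p² = [21·3.873² + 18·3.547²]/39 = 13.8814
SE = √(s_p²·(1/22+1/19)) = 1.1669
t = (42.045−44.368)/1.1669 = -1.9908
df = 39
p-value (one-sided, H₁ less) = 0.02677
At α=0.1: p < α → reject H₀

reject H₀: yes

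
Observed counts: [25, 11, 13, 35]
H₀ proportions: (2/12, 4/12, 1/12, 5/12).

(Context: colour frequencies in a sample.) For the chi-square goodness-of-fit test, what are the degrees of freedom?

degrees of freedom = 3

df = k − 1 = 4 − 1 = 3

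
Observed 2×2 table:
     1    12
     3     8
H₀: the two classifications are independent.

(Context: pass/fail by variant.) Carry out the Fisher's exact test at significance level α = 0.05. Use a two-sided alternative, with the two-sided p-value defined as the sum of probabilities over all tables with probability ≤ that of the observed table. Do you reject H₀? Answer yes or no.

reject H₀: no

Margins: r₁=13, r₂=11, c₁=4, c₂=20, n=24
p_obs = C(13,1)·C(11,3)/C(24,4); sum pmf over tables with pmf ≤ p_obs
p-value (two-sided) = 0.30021
At α=0.05: p ≥ α → fail to reject H₀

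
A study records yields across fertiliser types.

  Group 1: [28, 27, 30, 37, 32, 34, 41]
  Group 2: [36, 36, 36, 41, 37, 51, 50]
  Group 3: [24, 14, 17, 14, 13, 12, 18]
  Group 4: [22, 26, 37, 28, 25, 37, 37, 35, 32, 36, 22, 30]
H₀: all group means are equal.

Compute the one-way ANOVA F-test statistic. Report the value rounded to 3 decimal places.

test statistic = 24.252

Group means [32.71, 41.00, 16.00, 30.58], grand mean 30.152
SSB = Σnᵢ(x̄ᵢ−x̄)² = 2273.897; SSW = ΣΣ(x−x̄ᵢ)² = 906.345
MSB = 2273.897/3 = 757.9657; MSW = 906.345/29 = 31.2533
F = MSB/MSW = 24.2524
df = (3, 29)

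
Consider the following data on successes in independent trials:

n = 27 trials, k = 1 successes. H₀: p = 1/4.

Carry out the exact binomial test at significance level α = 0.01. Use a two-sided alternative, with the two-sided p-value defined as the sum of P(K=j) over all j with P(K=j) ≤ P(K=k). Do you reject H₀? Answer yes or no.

reject H₀: yes

Exact binomial: n=27, k=1, p₀=1/4=0.2500
P(X=j) = C(n,j)·p₀^j·(1−p₀)^(n−j); p = Σ P(X=j) over j with P(X=j) ≤ P(X=1)
p-value (two-sided) = 0.00668
At α=0.01: p < α → reject H₀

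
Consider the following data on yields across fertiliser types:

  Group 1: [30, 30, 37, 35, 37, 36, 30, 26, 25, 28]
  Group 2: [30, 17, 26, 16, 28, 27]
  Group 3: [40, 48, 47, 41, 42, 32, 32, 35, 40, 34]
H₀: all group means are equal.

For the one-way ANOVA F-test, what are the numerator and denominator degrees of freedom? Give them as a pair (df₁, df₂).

degrees of freedom = [2, 23]

k = 3 groups, N = 26 total
df = (k−1, N−k) = (3−1, 26−3) = (2, 23)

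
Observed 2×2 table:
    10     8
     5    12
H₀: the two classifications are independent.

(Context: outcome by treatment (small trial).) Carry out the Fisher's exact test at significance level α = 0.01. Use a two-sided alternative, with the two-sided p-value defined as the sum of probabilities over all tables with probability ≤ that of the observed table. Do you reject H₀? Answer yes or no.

Margins: r₁=18, r₂=17, c₁=15, c₂=20, n=35
p_obs = C(18,10)·C(17,5)/C(35,15); sum pmf over tables with pmf ≤ p_obs
p-value (two-sided) = 0.17558
At α=0.01: p ≥ α → fail to reject H₀

reject H₀: no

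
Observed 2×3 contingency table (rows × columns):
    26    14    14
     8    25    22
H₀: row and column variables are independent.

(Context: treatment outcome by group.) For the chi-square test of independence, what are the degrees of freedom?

degrees of freedom = 2

df = (r−1)(c−1) = (2−1)·(3−1) = 2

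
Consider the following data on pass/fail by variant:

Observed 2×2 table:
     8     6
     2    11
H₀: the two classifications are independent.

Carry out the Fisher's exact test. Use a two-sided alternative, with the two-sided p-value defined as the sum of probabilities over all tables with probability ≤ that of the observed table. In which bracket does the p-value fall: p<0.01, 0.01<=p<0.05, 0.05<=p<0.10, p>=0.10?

p-value bracket: 0.01<=p<0.05

Margins: r₁=14, r₂=13, c₁=10, c₂=17, n=27
p_obs = C(14,8)·C(13,2)/C(27,10); sum pmf over tables with pmf ≤ p_obs
p-value (two-sided) = 0.04607
→ bracket: 0.01<=p<0.05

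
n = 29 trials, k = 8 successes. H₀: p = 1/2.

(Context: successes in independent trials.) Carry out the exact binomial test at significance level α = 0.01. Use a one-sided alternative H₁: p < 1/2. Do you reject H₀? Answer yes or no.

Exact binomial: n=29, k=8, p₀=1/2=0.5000
P(X≤8) from Σ C(n,i)·p₀^i·(1−p₀)^(n−i)
p-value (one-sided, H₁ less) = 0.01206
At α=0.01: p ≥ α → fail to reject H₀

reject H₀: no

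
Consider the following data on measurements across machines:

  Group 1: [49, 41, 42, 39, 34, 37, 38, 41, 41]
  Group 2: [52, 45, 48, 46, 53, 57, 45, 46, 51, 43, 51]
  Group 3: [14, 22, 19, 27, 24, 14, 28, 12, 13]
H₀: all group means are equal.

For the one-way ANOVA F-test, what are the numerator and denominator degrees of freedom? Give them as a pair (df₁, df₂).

k = 3 groups, N = 29 total
df = (k−1, N−k) = (3−1, 29−3) = (2, 26)

degrees of freedom = [2, 26]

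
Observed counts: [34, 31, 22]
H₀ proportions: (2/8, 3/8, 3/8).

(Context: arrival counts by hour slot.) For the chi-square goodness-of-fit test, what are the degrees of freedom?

degrees of freedom = 2

df = k − 1 = 3 − 1 = 2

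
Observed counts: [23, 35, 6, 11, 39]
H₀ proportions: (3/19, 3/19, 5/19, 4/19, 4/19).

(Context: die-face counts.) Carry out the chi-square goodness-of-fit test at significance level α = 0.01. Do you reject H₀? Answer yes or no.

n = 114; E_i = n·p_i = [18.00, 18.00, 30.00, 24.00, 24.00]
χ² = (23−18.00)²/18.00 + (35−18.00)²/18.00 + (6−30.00)²/30.00 + (11−24.00)²/24.00 + (39−24.00)²/24.00 = 53.0611
df = 4
p-value (upper-tail) = 0.00000
At α=0.01: p < α → reject H₀

reject H₀: yes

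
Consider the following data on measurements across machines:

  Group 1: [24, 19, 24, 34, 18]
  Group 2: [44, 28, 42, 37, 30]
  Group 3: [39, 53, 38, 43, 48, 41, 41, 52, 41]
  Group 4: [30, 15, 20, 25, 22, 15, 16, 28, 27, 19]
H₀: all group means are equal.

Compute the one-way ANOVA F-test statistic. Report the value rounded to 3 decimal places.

test statistic = 25.920

Group means [23.80, 36.20, 44.00, 21.70], grand mean 31.483
SSB = Σnᵢ(x̄ᵢ−x̄)² = 2773.541; SSW = ΣΣ(x−x̄ᵢ)² = 891.700
MSB = 2773.541/3 = 924.5138; MSW = 891.700/25 = 35.6680
F = MSB/MSW = 25.9200
df = (3, 25)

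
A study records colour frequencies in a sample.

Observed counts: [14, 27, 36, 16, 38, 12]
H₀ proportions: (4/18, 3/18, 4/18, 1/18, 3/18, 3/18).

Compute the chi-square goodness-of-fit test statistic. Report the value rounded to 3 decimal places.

n = 143; E_i = n·p_i = [31.78, 23.83, 31.78, 7.94, 23.83, 23.83]
χ² = (14−31.78)²/31.78 + (27−23.83)²/23.83 + (36−31.78)²/31.78 + (16−7.94)²/7.94 + (38−23.83)²/23.83 + (12−23.83)²/23.83 = 33.3916
df = 5

test statistic = 33.392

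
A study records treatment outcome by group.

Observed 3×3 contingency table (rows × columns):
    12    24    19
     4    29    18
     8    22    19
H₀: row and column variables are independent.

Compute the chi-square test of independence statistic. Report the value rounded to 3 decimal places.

Row totals [55, 51, 49], col totals [24, 75, 56], n=155
χ² = (12−8.52)²/8.52 + (24−26.61)²/26.61 + (19−19.87)²/19.87 + (4−7.90)²/7.90 + (29−24.68)²/24.68 + (18−18.43)²/18.43 + (8−7.59)²/7.59 + (22−23.71)²/23.71 + (19−17.70)²/17.70 = 4.6506
df = 4

test statistic = 4.651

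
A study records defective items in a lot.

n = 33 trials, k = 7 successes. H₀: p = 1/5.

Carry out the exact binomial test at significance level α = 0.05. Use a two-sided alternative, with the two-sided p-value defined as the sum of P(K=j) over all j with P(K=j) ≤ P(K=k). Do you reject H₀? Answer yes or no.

Exact binomial: n=33, k=7, p₀=1/5=0.2000
P(X=j) = C(n,j)·p₀^j·(1−p₀)^(n−j); p = Σ P(X=j) over j with P(X=j) ≤ P(X=7)
p-value (two-sided) = 0.82861
At α=0.05: p ≥ α → fail to reject H₀

reject H₀: no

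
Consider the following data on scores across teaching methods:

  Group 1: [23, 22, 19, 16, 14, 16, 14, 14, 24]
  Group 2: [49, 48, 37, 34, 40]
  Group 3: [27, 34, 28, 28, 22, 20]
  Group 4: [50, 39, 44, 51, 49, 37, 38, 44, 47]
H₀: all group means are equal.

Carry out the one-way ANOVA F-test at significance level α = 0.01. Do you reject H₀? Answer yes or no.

Group means [18.00, 41.60, 26.50, 44.33], grand mean 32.000
SSB = Σnᵢ(x̄ᵢ−x̄)² = 3775.300; SSW = ΣΣ(x−x̄ᵢ)² = 662.700
MSB = 3775.300/3 = 1258.4333; MSW = 662.700/25 = 26.5080
F = MSB/MSW = 47.4737
df = (3, 25)
p-value (upper-tail) = 0.00000
At α=0.01: p < α → reject H₀

reject H₀: yes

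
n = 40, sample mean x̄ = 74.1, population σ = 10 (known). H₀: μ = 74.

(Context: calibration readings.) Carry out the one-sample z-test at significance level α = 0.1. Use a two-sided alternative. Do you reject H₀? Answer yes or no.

SE = σ/√n = 10/√40 = 1.5811
z = (x̄−μ₀)/SE = (74.1−74)/1.5811 = 0.0632
p-value (two-sided) = 0.94957
At α=0.1: p ≥ α → fail to reject H₀

reject H₀: no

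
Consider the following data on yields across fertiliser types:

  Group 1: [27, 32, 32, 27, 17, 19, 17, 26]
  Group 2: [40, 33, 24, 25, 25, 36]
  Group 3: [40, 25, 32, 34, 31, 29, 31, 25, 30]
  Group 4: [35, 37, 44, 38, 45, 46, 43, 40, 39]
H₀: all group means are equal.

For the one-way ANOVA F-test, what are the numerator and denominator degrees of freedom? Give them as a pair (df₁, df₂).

degrees of freedom = [3, 28]

k = 4 groups, N = 32 total
df = (k−1, N−k) = (4−1, 32−4) = (3, 28)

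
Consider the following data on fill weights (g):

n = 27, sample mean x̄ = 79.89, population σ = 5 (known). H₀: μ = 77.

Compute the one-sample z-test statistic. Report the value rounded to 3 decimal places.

SE = σ/√n = 5/√27 = 0.9623
z = (x̄−μ₀)/SE = (79.89−77)/0.9623 = 3.0034

test statistic = 3.003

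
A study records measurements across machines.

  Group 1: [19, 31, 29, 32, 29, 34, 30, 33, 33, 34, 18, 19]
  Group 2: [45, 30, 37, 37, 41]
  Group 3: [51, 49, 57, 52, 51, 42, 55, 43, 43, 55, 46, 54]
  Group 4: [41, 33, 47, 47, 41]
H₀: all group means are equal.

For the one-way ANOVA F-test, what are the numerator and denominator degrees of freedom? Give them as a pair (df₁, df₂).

k = 4 groups, N = 34 total
df = (k−1, N−k) = (4−1, 34−4) = (3, 30)

degrees of freedom = [3, 30]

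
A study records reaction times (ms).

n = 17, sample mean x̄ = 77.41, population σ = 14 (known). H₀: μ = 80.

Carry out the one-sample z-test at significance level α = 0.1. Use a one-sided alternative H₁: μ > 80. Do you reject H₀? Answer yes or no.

reject H₀: no

SE = σ/√n = 14/√17 = 3.3955
z = (x̄−μ₀)/SE = (77.41−80)/3.3955 = -0.7628
p-value (one-sided, H₁ greater) = 0.77720
At α=0.1: p ≥ α → fail to reject H₀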